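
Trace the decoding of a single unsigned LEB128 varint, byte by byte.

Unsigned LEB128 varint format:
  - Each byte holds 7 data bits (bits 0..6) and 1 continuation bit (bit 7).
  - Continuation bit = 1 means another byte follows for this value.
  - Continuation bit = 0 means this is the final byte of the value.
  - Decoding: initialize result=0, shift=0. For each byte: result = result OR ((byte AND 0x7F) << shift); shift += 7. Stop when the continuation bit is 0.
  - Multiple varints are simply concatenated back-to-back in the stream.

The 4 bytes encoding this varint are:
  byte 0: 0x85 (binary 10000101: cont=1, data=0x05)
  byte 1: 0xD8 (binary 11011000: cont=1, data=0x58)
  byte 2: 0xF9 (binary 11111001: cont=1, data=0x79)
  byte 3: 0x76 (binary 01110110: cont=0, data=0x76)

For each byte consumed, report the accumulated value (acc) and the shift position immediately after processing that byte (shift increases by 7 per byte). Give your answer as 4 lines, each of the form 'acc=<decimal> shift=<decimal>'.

Answer: acc=5 shift=7
acc=11269 shift=14
acc=1993733 shift=21
acc=249457669 shift=28

Derivation:
byte 0=0x85: payload=0x05=5, contrib = 5<<0 = 5; acc -> 5, shift -> 7
byte 1=0xD8: payload=0x58=88, contrib = 88<<7 = 11264; acc -> 11269, shift -> 14
byte 2=0xF9: payload=0x79=121, contrib = 121<<14 = 1982464; acc -> 1993733, shift -> 21
byte 3=0x76: payload=0x76=118, contrib = 118<<21 = 247463936; acc -> 249457669, shift -> 28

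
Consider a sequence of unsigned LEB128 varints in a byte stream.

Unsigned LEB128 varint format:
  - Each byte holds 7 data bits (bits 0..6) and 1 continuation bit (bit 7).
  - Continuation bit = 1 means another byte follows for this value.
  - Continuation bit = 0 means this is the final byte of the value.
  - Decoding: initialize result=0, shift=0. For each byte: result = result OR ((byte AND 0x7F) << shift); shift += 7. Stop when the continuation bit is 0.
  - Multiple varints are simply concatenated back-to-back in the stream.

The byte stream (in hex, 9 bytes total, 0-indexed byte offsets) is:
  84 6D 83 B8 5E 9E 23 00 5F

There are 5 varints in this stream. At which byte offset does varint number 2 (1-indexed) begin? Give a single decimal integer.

  byte[0]=0x84 cont=1 payload=0x04=4: acc |= 4<<0 -> acc=4 shift=7
  byte[1]=0x6D cont=0 payload=0x6D=109: acc |= 109<<7 -> acc=13956 shift=14 [end]
Varint 1: bytes[0:2] = 84 6D -> value 13956 (2 byte(s))
  byte[2]=0x83 cont=1 payload=0x03=3: acc |= 3<<0 -> acc=3 shift=7
  byte[3]=0xB8 cont=1 payload=0x38=56: acc |= 56<<7 -> acc=7171 shift=14
  byte[4]=0x5E cont=0 payload=0x5E=94: acc |= 94<<14 -> acc=1547267 shift=21 [end]
Varint 2: bytes[2:5] = 83 B8 5E -> value 1547267 (3 byte(s))
  byte[5]=0x9E cont=1 payload=0x1E=30: acc |= 30<<0 -> acc=30 shift=7
  byte[6]=0x23 cont=0 payload=0x23=35: acc |= 35<<7 -> acc=4510 shift=14 [end]
Varint 3: bytes[5:7] = 9E 23 -> value 4510 (2 byte(s))
  byte[7]=0x00 cont=0 payload=0x00=0: acc |= 0<<0 -> acc=0 shift=7 [end]
Varint 4: bytes[7:8] = 00 -> value 0 (1 byte(s))
  byte[8]=0x5F cont=0 payload=0x5F=95: acc |= 95<<0 -> acc=95 shift=7 [end]
Varint 5: bytes[8:9] = 5F -> value 95 (1 byte(s))

Answer: 2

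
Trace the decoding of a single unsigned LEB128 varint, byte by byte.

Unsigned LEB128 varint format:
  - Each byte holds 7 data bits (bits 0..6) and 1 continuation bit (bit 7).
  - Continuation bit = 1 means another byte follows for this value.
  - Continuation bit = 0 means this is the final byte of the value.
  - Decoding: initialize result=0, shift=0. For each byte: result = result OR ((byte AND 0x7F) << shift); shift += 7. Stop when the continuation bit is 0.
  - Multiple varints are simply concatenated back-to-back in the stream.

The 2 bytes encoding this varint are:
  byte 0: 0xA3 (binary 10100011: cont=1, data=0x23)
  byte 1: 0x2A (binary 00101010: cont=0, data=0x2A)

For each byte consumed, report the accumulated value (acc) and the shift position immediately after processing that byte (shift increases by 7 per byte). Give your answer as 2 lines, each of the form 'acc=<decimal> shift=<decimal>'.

Answer: acc=35 shift=7
acc=5411 shift=14

Derivation:
byte 0=0xA3: payload=0x23=35, contrib = 35<<0 = 35; acc -> 35, shift -> 7
byte 1=0x2A: payload=0x2A=42, contrib = 42<<7 = 5376; acc -> 5411, shift -> 14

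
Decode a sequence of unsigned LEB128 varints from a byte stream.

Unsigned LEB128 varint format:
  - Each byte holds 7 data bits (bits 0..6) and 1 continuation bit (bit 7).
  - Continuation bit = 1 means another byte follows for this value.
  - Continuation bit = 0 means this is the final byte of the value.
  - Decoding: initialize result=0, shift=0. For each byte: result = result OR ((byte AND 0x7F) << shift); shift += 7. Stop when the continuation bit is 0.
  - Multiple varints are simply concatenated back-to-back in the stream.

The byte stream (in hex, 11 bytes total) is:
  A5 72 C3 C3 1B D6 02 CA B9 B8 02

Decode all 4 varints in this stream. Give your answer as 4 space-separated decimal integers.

Answer: 14629 451011 342 5119178

Derivation:
  byte[0]=0xA5 cont=1 payload=0x25=37: acc |= 37<<0 -> acc=37 shift=7
  byte[1]=0x72 cont=0 payload=0x72=114: acc |= 114<<7 -> acc=14629 shift=14 [end]
Varint 1: bytes[0:2] = A5 72 -> value 14629 (2 byte(s))
  byte[2]=0xC3 cont=1 payload=0x43=67: acc |= 67<<0 -> acc=67 shift=7
  byte[3]=0xC3 cont=1 payload=0x43=67: acc |= 67<<7 -> acc=8643 shift=14
  byte[4]=0x1B cont=0 payload=0x1B=27: acc |= 27<<14 -> acc=451011 shift=21 [end]
Varint 2: bytes[2:5] = C3 C3 1B -> value 451011 (3 byte(s))
  byte[5]=0xD6 cont=1 payload=0x56=86: acc |= 86<<0 -> acc=86 shift=7
  byte[6]=0x02 cont=0 payload=0x02=2: acc |= 2<<7 -> acc=342 shift=14 [end]
Varint 3: bytes[5:7] = D6 02 -> value 342 (2 byte(s))
  byte[7]=0xCA cont=1 payload=0x4A=74: acc |= 74<<0 -> acc=74 shift=7
  byte[8]=0xB9 cont=1 payload=0x39=57: acc |= 57<<7 -> acc=7370 shift=14
  byte[9]=0xB8 cont=1 payload=0x38=56: acc |= 56<<14 -> acc=924874 shift=21
  byte[10]=0x02 cont=0 payload=0x02=2: acc |= 2<<21 -> acc=5119178 shift=28 [end]
Varint 4: bytes[7:11] = CA B9 B8 02 -> value 5119178 (4 byte(s))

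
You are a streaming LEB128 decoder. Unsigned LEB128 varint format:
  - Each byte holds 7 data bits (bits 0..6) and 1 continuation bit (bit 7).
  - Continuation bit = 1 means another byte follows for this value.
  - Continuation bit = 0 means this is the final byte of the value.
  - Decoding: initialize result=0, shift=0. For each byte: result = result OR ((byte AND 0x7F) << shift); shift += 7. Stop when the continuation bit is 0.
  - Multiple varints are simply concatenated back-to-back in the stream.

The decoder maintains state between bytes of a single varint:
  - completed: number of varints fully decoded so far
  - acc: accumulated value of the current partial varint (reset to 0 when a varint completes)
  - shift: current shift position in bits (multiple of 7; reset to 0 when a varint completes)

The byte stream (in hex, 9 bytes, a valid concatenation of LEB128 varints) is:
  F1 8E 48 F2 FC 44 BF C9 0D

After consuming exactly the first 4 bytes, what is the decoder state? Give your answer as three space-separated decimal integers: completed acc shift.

byte[0]=0xF1 cont=1 payload=0x71: acc |= 113<<0 -> completed=0 acc=113 shift=7
byte[1]=0x8E cont=1 payload=0x0E: acc |= 14<<7 -> completed=0 acc=1905 shift=14
byte[2]=0x48 cont=0 payload=0x48: varint #1 complete (value=1181553); reset -> completed=1 acc=0 shift=0
byte[3]=0xF2 cont=1 payload=0x72: acc |= 114<<0 -> completed=1 acc=114 shift=7

Answer: 1 114 7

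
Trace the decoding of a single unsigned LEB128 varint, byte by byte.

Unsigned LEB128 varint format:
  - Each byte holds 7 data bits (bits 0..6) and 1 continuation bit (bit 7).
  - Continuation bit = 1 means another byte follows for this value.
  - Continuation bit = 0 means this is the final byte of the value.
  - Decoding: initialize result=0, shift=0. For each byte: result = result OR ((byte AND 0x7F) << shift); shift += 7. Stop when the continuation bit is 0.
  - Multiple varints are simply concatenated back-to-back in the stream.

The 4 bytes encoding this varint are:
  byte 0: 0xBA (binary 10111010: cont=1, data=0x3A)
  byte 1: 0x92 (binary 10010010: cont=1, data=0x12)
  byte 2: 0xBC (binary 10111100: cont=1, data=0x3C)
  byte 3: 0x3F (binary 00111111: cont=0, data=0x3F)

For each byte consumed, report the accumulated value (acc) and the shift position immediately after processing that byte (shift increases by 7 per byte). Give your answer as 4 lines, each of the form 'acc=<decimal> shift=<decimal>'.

Answer: acc=58 shift=7
acc=2362 shift=14
acc=985402 shift=21
acc=133105978 shift=28

Derivation:
byte 0=0xBA: payload=0x3A=58, contrib = 58<<0 = 58; acc -> 58, shift -> 7
byte 1=0x92: payload=0x12=18, contrib = 18<<7 = 2304; acc -> 2362, shift -> 14
byte 2=0xBC: payload=0x3C=60, contrib = 60<<14 = 983040; acc -> 985402, shift -> 21
byte 3=0x3F: payload=0x3F=63, contrib = 63<<21 = 132120576; acc -> 133105978, shift -> 28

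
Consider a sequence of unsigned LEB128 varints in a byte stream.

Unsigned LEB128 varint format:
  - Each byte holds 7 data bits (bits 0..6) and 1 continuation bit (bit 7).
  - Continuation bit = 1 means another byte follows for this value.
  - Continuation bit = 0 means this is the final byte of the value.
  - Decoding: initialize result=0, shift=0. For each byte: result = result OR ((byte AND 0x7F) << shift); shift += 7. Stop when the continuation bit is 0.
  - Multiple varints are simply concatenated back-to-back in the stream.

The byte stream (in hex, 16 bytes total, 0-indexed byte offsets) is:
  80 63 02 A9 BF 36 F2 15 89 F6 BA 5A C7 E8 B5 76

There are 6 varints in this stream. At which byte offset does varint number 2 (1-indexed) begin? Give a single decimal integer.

  byte[0]=0x80 cont=1 payload=0x00=0: acc |= 0<<0 -> acc=0 shift=7
  byte[1]=0x63 cont=0 payload=0x63=99: acc |= 99<<7 -> acc=12672 shift=14 [end]
Varint 1: bytes[0:2] = 80 63 -> value 12672 (2 byte(s))
  byte[2]=0x02 cont=0 payload=0x02=2: acc |= 2<<0 -> acc=2 shift=7 [end]
Varint 2: bytes[2:3] = 02 -> value 2 (1 byte(s))
  byte[3]=0xA9 cont=1 payload=0x29=41: acc |= 41<<0 -> acc=41 shift=7
  byte[4]=0xBF cont=1 payload=0x3F=63: acc |= 63<<7 -> acc=8105 shift=14
  byte[5]=0x36 cont=0 payload=0x36=54: acc |= 54<<14 -> acc=892841 shift=21 [end]
Varint 3: bytes[3:6] = A9 BF 36 -> value 892841 (3 byte(s))
  byte[6]=0xF2 cont=1 payload=0x72=114: acc |= 114<<0 -> acc=114 shift=7
  byte[7]=0x15 cont=0 payload=0x15=21: acc |= 21<<7 -> acc=2802 shift=14 [end]
Varint 4: bytes[6:8] = F2 15 -> value 2802 (2 byte(s))
  byte[8]=0x89 cont=1 payload=0x09=9: acc |= 9<<0 -> acc=9 shift=7
  byte[9]=0xF6 cont=1 payload=0x76=118: acc |= 118<<7 -> acc=15113 shift=14
  byte[10]=0xBA cont=1 payload=0x3A=58: acc |= 58<<14 -> acc=965385 shift=21
  byte[11]=0x5A cont=0 payload=0x5A=90: acc |= 90<<21 -> acc=189709065 shift=28 [end]
Varint 5: bytes[8:12] = 89 F6 BA 5A -> value 189709065 (4 byte(s))
  byte[12]=0xC7 cont=1 payload=0x47=71: acc |= 71<<0 -> acc=71 shift=7
  byte[13]=0xE8 cont=1 payload=0x68=104: acc |= 104<<7 -> acc=13383 shift=14
  byte[14]=0xB5 cont=1 payload=0x35=53: acc |= 53<<14 -> acc=881735 shift=21
  byte[15]=0x76 cont=0 payload=0x76=118: acc |= 118<<21 -> acc=248345671 shift=28 [end]
Varint 6: bytes[12:16] = C7 E8 B5 76 -> value 248345671 (4 byte(s))

Answer: 2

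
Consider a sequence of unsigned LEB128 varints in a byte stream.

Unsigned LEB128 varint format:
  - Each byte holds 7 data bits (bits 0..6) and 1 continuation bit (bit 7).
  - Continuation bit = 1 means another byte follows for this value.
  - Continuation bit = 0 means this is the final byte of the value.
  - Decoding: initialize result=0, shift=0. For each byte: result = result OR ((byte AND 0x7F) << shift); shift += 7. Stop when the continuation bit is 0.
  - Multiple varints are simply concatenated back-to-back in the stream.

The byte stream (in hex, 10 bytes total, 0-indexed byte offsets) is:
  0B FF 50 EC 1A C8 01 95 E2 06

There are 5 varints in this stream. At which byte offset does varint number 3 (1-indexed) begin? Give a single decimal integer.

  byte[0]=0x0B cont=0 payload=0x0B=11: acc |= 11<<0 -> acc=11 shift=7 [end]
Varint 1: bytes[0:1] = 0B -> value 11 (1 byte(s))
  byte[1]=0xFF cont=1 payload=0x7F=127: acc |= 127<<0 -> acc=127 shift=7
  byte[2]=0x50 cont=0 payload=0x50=80: acc |= 80<<7 -> acc=10367 shift=14 [end]
Varint 2: bytes[1:3] = FF 50 -> value 10367 (2 byte(s))
  byte[3]=0xEC cont=1 payload=0x6C=108: acc |= 108<<0 -> acc=108 shift=7
  byte[4]=0x1A cont=0 payload=0x1A=26: acc |= 26<<7 -> acc=3436 shift=14 [end]
Varint 3: bytes[3:5] = EC 1A -> value 3436 (2 byte(s))
  byte[5]=0xC8 cont=1 payload=0x48=72: acc |= 72<<0 -> acc=72 shift=7
  byte[6]=0x01 cont=0 payload=0x01=1: acc |= 1<<7 -> acc=200 shift=14 [end]
Varint 4: bytes[5:7] = C8 01 -> value 200 (2 byte(s))
  byte[7]=0x95 cont=1 payload=0x15=21: acc |= 21<<0 -> acc=21 shift=7
  byte[8]=0xE2 cont=1 payload=0x62=98: acc |= 98<<7 -> acc=12565 shift=14
  byte[9]=0x06 cont=0 payload=0x06=6: acc |= 6<<14 -> acc=110869 shift=21 [end]
Varint 5: bytes[7:10] = 95 E2 06 -> value 110869 (3 byte(s))

Answer: 3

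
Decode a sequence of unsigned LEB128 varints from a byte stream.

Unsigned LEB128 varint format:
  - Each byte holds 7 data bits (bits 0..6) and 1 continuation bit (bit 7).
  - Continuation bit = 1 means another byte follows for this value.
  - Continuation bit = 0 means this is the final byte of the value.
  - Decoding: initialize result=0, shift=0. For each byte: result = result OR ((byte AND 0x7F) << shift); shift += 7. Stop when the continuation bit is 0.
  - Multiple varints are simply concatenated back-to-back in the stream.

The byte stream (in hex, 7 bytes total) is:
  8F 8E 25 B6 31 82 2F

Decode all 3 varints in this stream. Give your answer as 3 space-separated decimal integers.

  byte[0]=0x8F cont=1 payload=0x0F=15: acc |= 15<<0 -> acc=15 shift=7
  byte[1]=0x8E cont=1 payload=0x0E=14: acc |= 14<<7 -> acc=1807 shift=14
  byte[2]=0x25 cont=0 payload=0x25=37: acc |= 37<<14 -> acc=608015 shift=21 [end]
Varint 1: bytes[0:3] = 8F 8E 25 -> value 608015 (3 byte(s))
  byte[3]=0xB6 cont=1 payload=0x36=54: acc |= 54<<0 -> acc=54 shift=7
  byte[4]=0x31 cont=0 payload=0x31=49: acc |= 49<<7 -> acc=6326 shift=14 [end]
Varint 2: bytes[3:5] = B6 31 -> value 6326 (2 byte(s))
  byte[5]=0x82 cont=1 payload=0x02=2: acc |= 2<<0 -> acc=2 shift=7
  byte[6]=0x2F cont=0 payload=0x2F=47: acc |= 47<<7 -> acc=6018 shift=14 [end]
Varint 3: bytes[5:7] = 82 2F -> value 6018 (2 byte(s))

Answer: 608015 6326 6018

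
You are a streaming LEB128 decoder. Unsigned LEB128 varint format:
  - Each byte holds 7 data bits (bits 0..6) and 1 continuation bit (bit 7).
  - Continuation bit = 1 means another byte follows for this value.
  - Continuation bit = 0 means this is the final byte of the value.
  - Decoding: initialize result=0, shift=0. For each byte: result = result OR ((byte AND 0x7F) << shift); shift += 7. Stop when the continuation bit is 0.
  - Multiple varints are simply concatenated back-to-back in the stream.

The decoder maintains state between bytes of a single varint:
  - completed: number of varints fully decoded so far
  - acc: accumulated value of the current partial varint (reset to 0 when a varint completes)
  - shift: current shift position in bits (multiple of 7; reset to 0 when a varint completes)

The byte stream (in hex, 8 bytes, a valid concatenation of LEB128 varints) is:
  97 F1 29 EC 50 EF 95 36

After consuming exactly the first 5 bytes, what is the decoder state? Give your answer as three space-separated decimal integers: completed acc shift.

Answer: 2 0 0

Derivation:
byte[0]=0x97 cont=1 payload=0x17: acc |= 23<<0 -> completed=0 acc=23 shift=7
byte[1]=0xF1 cont=1 payload=0x71: acc |= 113<<7 -> completed=0 acc=14487 shift=14
byte[2]=0x29 cont=0 payload=0x29: varint #1 complete (value=686231); reset -> completed=1 acc=0 shift=0
byte[3]=0xEC cont=1 payload=0x6C: acc |= 108<<0 -> completed=1 acc=108 shift=7
byte[4]=0x50 cont=0 payload=0x50: varint #2 complete (value=10348); reset -> completed=2 acc=0 shift=0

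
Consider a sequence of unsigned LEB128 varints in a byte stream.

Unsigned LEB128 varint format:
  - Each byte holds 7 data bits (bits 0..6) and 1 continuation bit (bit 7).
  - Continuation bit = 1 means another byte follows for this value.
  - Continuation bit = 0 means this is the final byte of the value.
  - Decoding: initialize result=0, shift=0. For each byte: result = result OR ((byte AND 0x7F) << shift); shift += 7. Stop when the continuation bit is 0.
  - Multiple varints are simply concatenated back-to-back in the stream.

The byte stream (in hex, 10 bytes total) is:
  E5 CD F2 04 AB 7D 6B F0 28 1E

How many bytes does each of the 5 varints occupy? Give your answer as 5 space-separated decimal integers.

  byte[0]=0xE5 cont=1 payload=0x65=101: acc |= 101<<0 -> acc=101 shift=7
  byte[1]=0xCD cont=1 payload=0x4D=77: acc |= 77<<7 -> acc=9957 shift=14
  byte[2]=0xF2 cont=1 payload=0x72=114: acc |= 114<<14 -> acc=1877733 shift=21
  byte[3]=0x04 cont=0 payload=0x04=4: acc |= 4<<21 -> acc=10266341 shift=28 [end]
Varint 1: bytes[0:4] = E5 CD F2 04 -> value 10266341 (4 byte(s))
  byte[4]=0xAB cont=1 payload=0x2B=43: acc |= 43<<0 -> acc=43 shift=7
  byte[5]=0x7D cont=0 payload=0x7D=125: acc |= 125<<7 -> acc=16043 shift=14 [end]
Varint 2: bytes[4:6] = AB 7D -> value 16043 (2 byte(s))
  byte[6]=0x6B cont=0 payload=0x6B=107: acc |= 107<<0 -> acc=107 shift=7 [end]
Varint 3: bytes[6:7] = 6B -> value 107 (1 byte(s))
  byte[7]=0xF0 cont=1 payload=0x70=112: acc |= 112<<0 -> acc=112 shift=7
  byte[8]=0x28 cont=0 payload=0x28=40: acc |= 40<<7 -> acc=5232 shift=14 [end]
Varint 4: bytes[7:9] = F0 28 -> value 5232 (2 byte(s))
  byte[9]=0x1E cont=0 payload=0x1E=30: acc |= 30<<0 -> acc=30 shift=7 [end]
Varint 5: bytes[9:10] = 1E -> value 30 (1 byte(s))

Answer: 4 2 1 2 1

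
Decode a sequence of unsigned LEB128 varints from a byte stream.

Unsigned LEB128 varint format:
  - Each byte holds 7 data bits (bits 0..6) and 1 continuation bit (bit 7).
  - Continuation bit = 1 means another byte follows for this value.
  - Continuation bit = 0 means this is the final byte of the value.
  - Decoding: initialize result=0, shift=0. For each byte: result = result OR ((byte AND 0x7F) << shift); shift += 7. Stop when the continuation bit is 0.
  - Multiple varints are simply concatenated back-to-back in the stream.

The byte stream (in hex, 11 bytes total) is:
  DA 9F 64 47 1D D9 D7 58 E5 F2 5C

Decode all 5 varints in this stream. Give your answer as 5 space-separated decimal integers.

Answer: 1642458 71 29 1453017 1522021

Derivation:
  byte[0]=0xDA cont=1 payload=0x5A=90: acc |= 90<<0 -> acc=90 shift=7
  byte[1]=0x9F cont=1 payload=0x1F=31: acc |= 31<<7 -> acc=4058 shift=14
  byte[2]=0x64 cont=0 payload=0x64=100: acc |= 100<<14 -> acc=1642458 shift=21 [end]
Varint 1: bytes[0:3] = DA 9F 64 -> value 1642458 (3 byte(s))
  byte[3]=0x47 cont=0 payload=0x47=71: acc |= 71<<0 -> acc=71 shift=7 [end]
Varint 2: bytes[3:4] = 47 -> value 71 (1 byte(s))
  byte[4]=0x1D cont=0 payload=0x1D=29: acc |= 29<<0 -> acc=29 shift=7 [end]
Varint 3: bytes[4:5] = 1D -> value 29 (1 byte(s))
  byte[5]=0xD9 cont=1 payload=0x59=89: acc |= 89<<0 -> acc=89 shift=7
  byte[6]=0xD7 cont=1 payload=0x57=87: acc |= 87<<7 -> acc=11225 shift=14
  byte[7]=0x58 cont=0 payload=0x58=88: acc |= 88<<14 -> acc=1453017 shift=21 [end]
Varint 4: bytes[5:8] = D9 D7 58 -> value 1453017 (3 byte(s))
  byte[8]=0xE5 cont=1 payload=0x65=101: acc |= 101<<0 -> acc=101 shift=7
  byte[9]=0xF2 cont=1 payload=0x72=114: acc |= 114<<7 -> acc=14693 shift=14
  byte[10]=0x5C cont=0 payload=0x5C=92: acc |= 92<<14 -> acc=1522021 shift=21 [end]
Varint 5: bytes[8:11] = E5 F2 5C -> value 1522021 (3 byte(s))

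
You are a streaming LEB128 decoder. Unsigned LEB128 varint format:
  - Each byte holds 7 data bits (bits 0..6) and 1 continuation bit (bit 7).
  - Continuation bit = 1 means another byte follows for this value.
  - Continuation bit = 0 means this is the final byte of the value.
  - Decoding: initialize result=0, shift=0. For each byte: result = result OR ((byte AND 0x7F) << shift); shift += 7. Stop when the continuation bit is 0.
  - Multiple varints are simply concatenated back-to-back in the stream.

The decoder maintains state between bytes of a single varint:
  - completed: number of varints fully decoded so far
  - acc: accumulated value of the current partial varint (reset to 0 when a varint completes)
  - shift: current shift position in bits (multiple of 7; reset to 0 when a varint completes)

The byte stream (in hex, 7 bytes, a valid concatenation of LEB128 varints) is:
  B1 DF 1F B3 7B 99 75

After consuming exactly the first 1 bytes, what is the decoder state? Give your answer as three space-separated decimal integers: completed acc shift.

Answer: 0 49 7

Derivation:
byte[0]=0xB1 cont=1 payload=0x31: acc |= 49<<0 -> completed=0 acc=49 shift=7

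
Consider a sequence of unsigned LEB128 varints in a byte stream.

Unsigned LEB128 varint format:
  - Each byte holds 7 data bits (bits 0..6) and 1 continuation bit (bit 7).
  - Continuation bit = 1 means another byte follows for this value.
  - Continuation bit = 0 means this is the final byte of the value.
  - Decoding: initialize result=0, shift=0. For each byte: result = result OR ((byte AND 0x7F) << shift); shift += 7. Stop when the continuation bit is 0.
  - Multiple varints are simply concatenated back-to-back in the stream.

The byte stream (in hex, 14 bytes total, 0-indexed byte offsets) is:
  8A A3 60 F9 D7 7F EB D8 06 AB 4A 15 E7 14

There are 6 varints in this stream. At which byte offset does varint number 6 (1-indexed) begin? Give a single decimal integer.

Answer: 12

Derivation:
  byte[0]=0x8A cont=1 payload=0x0A=10: acc |= 10<<0 -> acc=10 shift=7
  byte[1]=0xA3 cont=1 payload=0x23=35: acc |= 35<<7 -> acc=4490 shift=14
  byte[2]=0x60 cont=0 payload=0x60=96: acc |= 96<<14 -> acc=1577354 shift=21 [end]
Varint 1: bytes[0:3] = 8A A3 60 -> value 1577354 (3 byte(s))
  byte[3]=0xF9 cont=1 payload=0x79=121: acc |= 121<<0 -> acc=121 shift=7
  byte[4]=0xD7 cont=1 payload=0x57=87: acc |= 87<<7 -> acc=11257 shift=14
  byte[5]=0x7F cont=0 payload=0x7F=127: acc |= 127<<14 -> acc=2092025 shift=21 [end]
Varint 2: bytes[3:6] = F9 D7 7F -> value 2092025 (3 byte(s))
  byte[6]=0xEB cont=1 payload=0x6B=107: acc |= 107<<0 -> acc=107 shift=7
  byte[7]=0xD8 cont=1 payload=0x58=88: acc |= 88<<7 -> acc=11371 shift=14
  byte[8]=0x06 cont=0 payload=0x06=6: acc |= 6<<14 -> acc=109675 shift=21 [end]
Varint 3: bytes[6:9] = EB D8 06 -> value 109675 (3 byte(s))
  byte[9]=0xAB cont=1 payload=0x2B=43: acc |= 43<<0 -> acc=43 shift=7
  byte[10]=0x4A cont=0 payload=0x4A=74: acc |= 74<<7 -> acc=9515 shift=14 [end]
Varint 4: bytes[9:11] = AB 4A -> value 9515 (2 byte(s))
  byte[11]=0x15 cont=0 payload=0x15=21: acc |= 21<<0 -> acc=21 shift=7 [end]
Varint 5: bytes[11:12] = 15 -> value 21 (1 byte(s))
  byte[12]=0xE7 cont=1 payload=0x67=103: acc |= 103<<0 -> acc=103 shift=7
  byte[13]=0x14 cont=0 payload=0x14=20: acc |= 20<<7 -> acc=2663 shift=14 [end]
Varint 6: bytes[12:14] = E7 14 -> value 2663 (2 byte(s))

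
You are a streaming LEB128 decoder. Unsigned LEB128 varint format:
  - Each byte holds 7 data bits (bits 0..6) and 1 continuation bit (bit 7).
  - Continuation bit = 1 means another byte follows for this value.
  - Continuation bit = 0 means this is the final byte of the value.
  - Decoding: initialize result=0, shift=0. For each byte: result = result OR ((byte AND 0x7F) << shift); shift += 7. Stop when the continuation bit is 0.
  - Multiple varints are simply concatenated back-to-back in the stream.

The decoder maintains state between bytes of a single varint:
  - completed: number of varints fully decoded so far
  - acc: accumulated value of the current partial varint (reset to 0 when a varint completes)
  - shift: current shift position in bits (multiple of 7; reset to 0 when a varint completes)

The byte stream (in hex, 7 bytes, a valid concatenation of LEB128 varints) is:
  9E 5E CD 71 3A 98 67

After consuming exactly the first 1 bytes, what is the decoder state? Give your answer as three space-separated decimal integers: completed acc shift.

Answer: 0 30 7

Derivation:
byte[0]=0x9E cont=1 payload=0x1E: acc |= 30<<0 -> completed=0 acc=30 shift=7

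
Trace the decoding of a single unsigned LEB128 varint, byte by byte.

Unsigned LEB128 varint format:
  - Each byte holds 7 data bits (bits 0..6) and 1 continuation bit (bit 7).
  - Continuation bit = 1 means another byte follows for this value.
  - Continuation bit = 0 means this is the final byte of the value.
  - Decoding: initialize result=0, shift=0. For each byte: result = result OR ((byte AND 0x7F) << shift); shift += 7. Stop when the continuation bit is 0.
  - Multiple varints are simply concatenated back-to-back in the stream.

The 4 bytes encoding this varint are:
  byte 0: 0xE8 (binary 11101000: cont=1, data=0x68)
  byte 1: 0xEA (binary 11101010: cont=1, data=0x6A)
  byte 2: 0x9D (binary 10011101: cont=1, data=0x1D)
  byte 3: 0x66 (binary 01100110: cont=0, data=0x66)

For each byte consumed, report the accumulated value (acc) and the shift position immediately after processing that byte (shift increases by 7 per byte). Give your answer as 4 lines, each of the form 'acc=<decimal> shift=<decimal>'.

byte 0=0xE8: payload=0x68=104, contrib = 104<<0 = 104; acc -> 104, shift -> 7
byte 1=0xEA: payload=0x6A=106, contrib = 106<<7 = 13568; acc -> 13672, shift -> 14
byte 2=0x9D: payload=0x1D=29, contrib = 29<<14 = 475136; acc -> 488808, shift -> 21
byte 3=0x66: payload=0x66=102, contrib = 102<<21 = 213909504; acc -> 214398312, shift -> 28

Answer: acc=104 shift=7
acc=13672 shift=14
acc=488808 shift=21
acc=214398312 shift=28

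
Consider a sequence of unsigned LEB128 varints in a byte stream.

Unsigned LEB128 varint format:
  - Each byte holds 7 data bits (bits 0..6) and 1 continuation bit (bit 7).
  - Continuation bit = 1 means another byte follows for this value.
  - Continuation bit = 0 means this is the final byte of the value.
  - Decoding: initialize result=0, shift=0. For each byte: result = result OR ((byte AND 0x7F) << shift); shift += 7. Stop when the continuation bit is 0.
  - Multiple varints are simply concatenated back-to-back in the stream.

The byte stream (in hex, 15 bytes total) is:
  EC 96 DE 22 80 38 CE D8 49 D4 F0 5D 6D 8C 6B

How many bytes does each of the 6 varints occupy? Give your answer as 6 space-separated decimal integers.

Answer: 4 2 3 3 1 2

Derivation:
  byte[0]=0xEC cont=1 payload=0x6C=108: acc |= 108<<0 -> acc=108 shift=7
  byte[1]=0x96 cont=1 payload=0x16=22: acc |= 22<<7 -> acc=2924 shift=14
  byte[2]=0xDE cont=1 payload=0x5E=94: acc |= 94<<14 -> acc=1543020 shift=21
  byte[3]=0x22 cont=0 payload=0x22=34: acc |= 34<<21 -> acc=72846188 shift=28 [end]
Varint 1: bytes[0:4] = EC 96 DE 22 -> value 72846188 (4 byte(s))
  byte[4]=0x80 cont=1 payload=0x00=0: acc |= 0<<0 -> acc=0 shift=7
  byte[5]=0x38 cont=0 payload=0x38=56: acc |= 56<<7 -> acc=7168 shift=14 [end]
Varint 2: bytes[4:6] = 80 38 -> value 7168 (2 byte(s))
  byte[6]=0xCE cont=1 payload=0x4E=78: acc |= 78<<0 -> acc=78 shift=7
  byte[7]=0xD8 cont=1 payload=0x58=88: acc |= 88<<7 -> acc=11342 shift=14
  byte[8]=0x49 cont=0 payload=0x49=73: acc |= 73<<14 -> acc=1207374 shift=21 [end]
Varint 3: bytes[6:9] = CE D8 49 -> value 1207374 (3 byte(s))
  byte[9]=0xD4 cont=1 payload=0x54=84: acc |= 84<<0 -> acc=84 shift=7
  byte[10]=0xF0 cont=1 payload=0x70=112: acc |= 112<<7 -> acc=14420 shift=14
  byte[11]=0x5D cont=0 payload=0x5D=93: acc |= 93<<14 -> acc=1538132 shift=21 [end]
Varint 4: bytes[9:12] = D4 F0 5D -> value 1538132 (3 byte(s))
  byte[12]=0x6D cont=0 payload=0x6D=109: acc |= 109<<0 -> acc=109 shift=7 [end]
Varint 5: bytes[12:13] = 6D -> value 109 (1 byte(s))
  byte[13]=0x8C cont=1 payload=0x0C=12: acc |= 12<<0 -> acc=12 shift=7
  byte[14]=0x6B cont=0 payload=0x6B=107: acc |= 107<<7 -> acc=13708 shift=14 [end]
Varint 6: bytes[13:15] = 8C 6B -> value 13708 (2 byte(s))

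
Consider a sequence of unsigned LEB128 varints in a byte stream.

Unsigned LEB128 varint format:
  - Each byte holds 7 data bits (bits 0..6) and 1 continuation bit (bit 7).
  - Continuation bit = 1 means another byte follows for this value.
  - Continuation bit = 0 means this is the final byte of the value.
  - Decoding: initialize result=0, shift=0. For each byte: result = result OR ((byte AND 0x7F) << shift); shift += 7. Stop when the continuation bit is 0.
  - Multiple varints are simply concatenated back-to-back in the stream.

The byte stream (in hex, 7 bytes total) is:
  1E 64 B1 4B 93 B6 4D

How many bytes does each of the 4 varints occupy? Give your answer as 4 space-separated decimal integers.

Answer: 1 1 2 3

Derivation:
  byte[0]=0x1E cont=0 payload=0x1E=30: acc |= 30<<0 -> acc=30 shift=7 [end]
Varint 1: bytes[0:1] = 1E -> value 30 (1 byte(s))
  byte[1]=0x64 cont=0 payload=0x64=100: acc |= 100<<0 -> acc=100 shift=7 [end]
Varint 2: bytes[1:2] = 64 -> value 100 (1 byte(s))
  byte[2]=0xB1 cont=1 payload=0x31=49: acc |= 49<<0 -> acc=49 shift=7
  byte[3]=0x4B cont=0 payload=0x4B=75: acc |= 75<<7 -> acc=9649 shift=14 [end]
Varint 3: bytes[2:4] = B1 4B -> value 9649 (2 byte(s))
  byte[4]=0x93 cont=1 payload=0x13=19: acc |= 19<<0 -> acc=19 shift=7
  byte[5]=0xB6 cont=1 payload=0x36=54: acc |= 54<<7 -> acc=6931 shift=14
  byte[6]=0x4D cont=0 payload=0x4D=77: acc |= 77<<14 -> acc=1268499 shift=21 [end]
Varint 4: bytes[4:7] = 93 B6 4D -> value 1268499 (3 byte(s))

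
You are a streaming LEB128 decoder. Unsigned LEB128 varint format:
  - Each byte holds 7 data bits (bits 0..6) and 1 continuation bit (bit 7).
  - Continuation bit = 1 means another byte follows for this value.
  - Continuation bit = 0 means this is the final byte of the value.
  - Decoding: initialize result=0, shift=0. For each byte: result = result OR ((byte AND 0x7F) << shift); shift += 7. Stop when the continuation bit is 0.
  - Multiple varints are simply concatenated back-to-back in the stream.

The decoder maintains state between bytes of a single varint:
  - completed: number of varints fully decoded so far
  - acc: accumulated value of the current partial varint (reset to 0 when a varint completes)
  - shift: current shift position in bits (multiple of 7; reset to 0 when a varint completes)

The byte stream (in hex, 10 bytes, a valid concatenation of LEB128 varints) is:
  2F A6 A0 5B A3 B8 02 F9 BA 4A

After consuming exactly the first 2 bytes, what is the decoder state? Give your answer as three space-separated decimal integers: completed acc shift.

byte[0]=0x2F cont=0 payload=0x2F: varint #1 complete (value=47); reset -> completed=1 acc=0 shift=0
byte[1]=0xA6 cont=1 payload=0x26: acc |= 38<<0 -> completed=1 acc=38 shift=7

Answer: 1 38 7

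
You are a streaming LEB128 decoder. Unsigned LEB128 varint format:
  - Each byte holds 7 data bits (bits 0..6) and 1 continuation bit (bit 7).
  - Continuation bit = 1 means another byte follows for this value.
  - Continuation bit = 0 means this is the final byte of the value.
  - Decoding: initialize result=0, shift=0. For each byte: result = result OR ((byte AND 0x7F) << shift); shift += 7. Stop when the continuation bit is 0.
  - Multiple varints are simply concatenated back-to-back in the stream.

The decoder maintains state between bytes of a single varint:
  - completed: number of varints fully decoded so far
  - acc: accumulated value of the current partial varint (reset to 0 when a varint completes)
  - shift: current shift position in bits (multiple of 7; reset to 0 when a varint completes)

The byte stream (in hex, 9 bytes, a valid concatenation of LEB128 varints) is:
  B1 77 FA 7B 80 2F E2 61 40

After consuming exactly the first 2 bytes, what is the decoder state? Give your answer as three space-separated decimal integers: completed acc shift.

Answer: 1 0 0

Derivation:
byte[0]=0xB1 cont=1 payload=0x31: acc |= 49<<0 -> completed=0 acc=49 shift=7
byte[1]=0x77 cont=0 payload=0x77: varint #1 complete (value=15281); reset -> completed=1 acc=0 shift=0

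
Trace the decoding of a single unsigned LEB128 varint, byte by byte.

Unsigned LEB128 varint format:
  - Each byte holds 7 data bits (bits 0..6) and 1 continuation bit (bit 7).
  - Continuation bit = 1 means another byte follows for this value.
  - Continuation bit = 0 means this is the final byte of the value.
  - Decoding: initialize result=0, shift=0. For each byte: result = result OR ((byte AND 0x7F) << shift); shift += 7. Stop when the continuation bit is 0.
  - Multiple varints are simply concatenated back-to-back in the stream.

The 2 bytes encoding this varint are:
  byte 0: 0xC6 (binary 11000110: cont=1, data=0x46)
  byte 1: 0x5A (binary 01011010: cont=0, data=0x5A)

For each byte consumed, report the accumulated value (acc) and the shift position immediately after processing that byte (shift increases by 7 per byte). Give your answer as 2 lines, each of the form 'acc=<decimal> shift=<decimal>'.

byte 0=0xC6: payload=0x46=70, contrib = 70<<0 = 70; acc -> 70, shift -> 7
byte 1=0x5A: payload=0x5A=90, contrib = 90<<7 = 11520; acc -> 11590, shift -> 14

Answer: acc=70 shift=7
acc=11590 shift=14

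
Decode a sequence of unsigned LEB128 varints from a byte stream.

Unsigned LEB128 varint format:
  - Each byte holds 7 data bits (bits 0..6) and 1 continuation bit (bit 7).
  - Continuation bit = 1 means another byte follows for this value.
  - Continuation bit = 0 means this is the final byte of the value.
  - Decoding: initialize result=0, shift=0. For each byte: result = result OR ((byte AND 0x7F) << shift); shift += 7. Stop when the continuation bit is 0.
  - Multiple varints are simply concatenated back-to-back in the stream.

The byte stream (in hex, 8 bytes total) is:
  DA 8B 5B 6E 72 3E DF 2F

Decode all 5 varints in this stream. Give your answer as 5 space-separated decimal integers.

  byte[0]=0xDA cont=1 payload=0x5A=90: acc |= 90<<0 -> acc=90 shift=7
  byte[1]=0x8B cont=1 payload=0x0B=11: acc |= 11<<7 -> acc=1498 shift=14
  byte[2]=0x5B cont=0 payload=0x5B=91: acc |= 91<<14 -> acc=1492442 shift=21 [end]
Varint 1: bytes[0:3] = DA 8B 5B -> value 1492442 (3 byte(s))
  byte[3]=0x6E cont=0 payload=0x6E=110: acc |= 110<<0 -> acc=110 shift=7 [end]
Varint 2: bytes[3:4] = 6E -> value 110 (1 byte(s))
  byte[4]=0x72 cont=0 payload=0x72=114: acc |= 114<<0 -> acc=114 shift=7 [end]
Varint 3: bytes[4:5] = 72 -> value 114 (1 byte(s))
  byte[5]=0x3E cont=0 payload=0x3E=62: acc |= 62<<0 -> acc=62 shift=7 [end]
Varint 4: bytes[5:6] = 3E -> value 62 (1 byte(s))
  byte[6]=0xDF cont=1 payload=0x5F=95: acc |= 95<<0 -> acc=95 shift=7
  byte[7]=0x2F cont=0 payload=0x2F=47: acc |= 47<<7 -> acc=6111 shift=14 [end]
Varint 5: bytes[6:8] = DF 2F -> value 6111 (2 byte(s))

Answer: 1492442 110 114 62 6111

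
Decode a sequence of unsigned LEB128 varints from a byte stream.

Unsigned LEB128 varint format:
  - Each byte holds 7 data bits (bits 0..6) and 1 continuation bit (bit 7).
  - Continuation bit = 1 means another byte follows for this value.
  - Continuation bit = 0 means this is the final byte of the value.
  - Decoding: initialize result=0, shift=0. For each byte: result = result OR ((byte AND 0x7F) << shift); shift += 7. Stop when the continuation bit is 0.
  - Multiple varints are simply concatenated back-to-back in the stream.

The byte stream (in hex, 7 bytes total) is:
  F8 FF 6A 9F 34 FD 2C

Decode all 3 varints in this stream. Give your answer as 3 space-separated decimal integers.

  byte[0]=0xF8 cont=1 payload=0x78=120: acc |= 120<<0 -> acc=120 shift=7
  byte[1]=0xFF cont=1 payload=0x7F=127: acc |= 127<<7 -> acc=16376 shift=14
  byte[2]=0x6A cont=0 payload=0x6A=106: acc |= 106<<14 -> acc=1753080 shift=21 [end]
Varint 1: bytes[0:3] = F8 FF 6A -> value 1753080 (3 byte(s))
  byte[3]=0x9F cont=1 payload=0x1F=31: acc |= 31<<0 -> acc=31 shift=7
  byte[4]=0x34 cont=0 payload=0x34=52: acc |= 52<<7 -> acc=6687 shift=14 [end]
Varint 2: bytes[3:5] = 9F 34 -> value 6687 (2 byte(s))
  byte[5]=0xFD cont=1 payload=0x7D=125: acc |= 125<<0 -> acc=125 shift=7
  byte[6]=0x2C cont=0 payload=0x2C=44: acc |= 44<<7 -> acc=5757 shift=14 [end]
Varint 3: bytes[5:7] = FD 2C -> value 5757 (2 byte(s))

Answer: 1753080 6687 5757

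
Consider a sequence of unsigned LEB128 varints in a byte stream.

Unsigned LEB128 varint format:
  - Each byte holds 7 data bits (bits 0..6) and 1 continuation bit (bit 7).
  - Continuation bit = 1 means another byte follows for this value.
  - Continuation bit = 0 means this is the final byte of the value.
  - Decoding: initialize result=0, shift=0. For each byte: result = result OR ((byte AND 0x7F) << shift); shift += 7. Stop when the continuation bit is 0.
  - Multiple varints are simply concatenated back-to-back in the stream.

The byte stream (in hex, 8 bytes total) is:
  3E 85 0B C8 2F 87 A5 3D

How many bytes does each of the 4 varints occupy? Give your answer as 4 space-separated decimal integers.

Answer: 1 2 2 3

Derivation:
  byte[0]=0x3E cont=0 payload=0x3E=62: acc |= 62<<0 -> acc=62 shift=7 [end]
Varint 1: bytes[0:1] = 3E -> value 62 (1 byte(s))
  byte[1]=0x85 cont=1 payload=0x05=5: acc |= 5<<0 -> acc=5 shift=7
  byte[2]=0x0B cont=0 payload=0x0B=11: acc |= 11<<7 -> acc=1413 shift=14 [end]
Varint 2: bytes[1:3] = 85 0B -> value 1413 (2 byte(s))
  byte[3]=0xC8 cont=1 payload=0x48=72: acc |= 72<<0 -> acc=72 shift=7
  byte[4]=0x2F cont=0 payload=0x2F=47: acc |= 47<<7 -> acc=6088 shift=14 [end]
Varint 3: bytes[3:5] = C8 2F -> value 6088 (2 byte(s))
  byte[5]=0x87 cont=1 payload=0x07=7: acc |= 7<<0 -> acc=7 shift=7
  byte[6]=0xA5 cont=1 payload=0x25=37: acc |= 37<<7 -> acc=4743 shift=14
  byte[7]=0x3D cont=0 payload=0x3D=61: acc |= 61<<14 -> acc=1004167 shift=21 [end]
Varint 4: bytes[5:8] = 87 A5 3D -> value 1004167 (3 byte(s))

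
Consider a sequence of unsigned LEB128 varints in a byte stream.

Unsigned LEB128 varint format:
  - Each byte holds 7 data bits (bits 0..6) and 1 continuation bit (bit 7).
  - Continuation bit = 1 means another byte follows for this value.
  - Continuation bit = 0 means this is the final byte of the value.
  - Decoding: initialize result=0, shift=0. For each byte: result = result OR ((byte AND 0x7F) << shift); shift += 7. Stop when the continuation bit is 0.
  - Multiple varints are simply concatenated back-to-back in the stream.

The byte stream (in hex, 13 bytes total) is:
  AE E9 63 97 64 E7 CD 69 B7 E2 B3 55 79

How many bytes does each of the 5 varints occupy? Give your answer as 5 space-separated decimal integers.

  byte[0]=0xAE cont=1 payload=0x2E=46: acc |= 46<<0 -> acc=46 shift=7
  byte[1]=0xE9 cont=1 payload=0x69=105: acc |= 105<<7 -> acc=13486 shift=14
  byte[2]=0x63 cont=0 payload=0x63=99: acc |= 99<<14 -> acc=1635502 shift=21 [end]
Varint 1: bytes[0:3] = AE E9 63 -> value 1635502 (3 byte(s))
  byte[3]=0x97 cont=1 payload=0x17=23: acc |= 23<<0 -> acc=23 shift=7
  byte[4]=0x64 cont=0 payload=0x64=100: acc |= 100<<7 -> acc=12823 shift=14 [end]
Varint 2: bytes[3:5] = 97 64 -> value 12823 (2 byte(s))
  byte[5]=0xE7 cont=1 payload=0x67=103: acc |= 103<<0 -> acc=103 shift=7
  byte[6]=0xCD cont=1 payload=0x4D=77: acc |= 77<<7 -> acc=9959 shift=14
  byte[7]=0x69 cont=0 payload=0x69=105: acc |= 105<<14 -> acc=1730279 shift=21 [end]
Varint 3: bytes[5:8] = E7 CD 69 -> value 1730279 (3 byte(s))
  byte[8]=0xB7 cont=1 payload=0x37=55: acc |= 55<<0 -> acc=55 shift=7
  byte[9]=0xE2 cont=1 payload=0x62=98: acc |= 98<<7 -> acc=12599 shift=14
  byte[10]=0xB3 cont=1 payload=0x33=51: acc |= 51<<14 -> acc=848183 shift=21
  byte[11]=0x55 cont=0 payload=0x55=85: acc |= 85<<21 -> acc=179106103 shift=28 [end]
Varint 4: bytes[8:12] = B7 E2 B3 55 -> value 179106103 (4 byte(s))
  byte[12]=0x79 cont=0 payload=0x79=121: acc |= 121<<0 -> acc=121 shift=7 [end]
Varint 5: bytes[12:13] = 79 -> value 121 (1 byte(s))

Answer: 3 2 3 4 1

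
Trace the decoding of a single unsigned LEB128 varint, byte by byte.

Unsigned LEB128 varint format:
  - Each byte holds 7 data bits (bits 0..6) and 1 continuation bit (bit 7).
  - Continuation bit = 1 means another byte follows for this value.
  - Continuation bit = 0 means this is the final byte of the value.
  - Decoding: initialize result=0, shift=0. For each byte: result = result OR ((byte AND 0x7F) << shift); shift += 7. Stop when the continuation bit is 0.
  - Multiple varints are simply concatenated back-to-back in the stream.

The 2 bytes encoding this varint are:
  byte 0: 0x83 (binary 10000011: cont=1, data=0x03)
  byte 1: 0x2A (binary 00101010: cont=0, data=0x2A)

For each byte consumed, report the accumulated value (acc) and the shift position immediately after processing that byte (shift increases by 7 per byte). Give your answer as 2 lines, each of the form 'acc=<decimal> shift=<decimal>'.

Answer: acc=3 shift=7
acc=5379 shift=14

Derivation:
byte 0=0x83: payload=0x03=3, contrib = 3<<0 = 3; acc -> 3, shift -> 7
byte 1=0x2A: payload=0x2A=42, contrib = 42<<7 = 5376; acc -> 5379, shift -> 14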